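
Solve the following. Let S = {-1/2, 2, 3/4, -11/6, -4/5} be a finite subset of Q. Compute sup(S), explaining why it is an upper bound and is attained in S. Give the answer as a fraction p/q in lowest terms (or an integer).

S is finite, so sup(S) = max(S).
Sorted decreasing:
2, 3/4, -1/2, -4/5, -11/6
The extremum is 2.
For every x in S, x <= 2. And 2 is in S, so it is attained.
Therefore sup(S) = 2.

2


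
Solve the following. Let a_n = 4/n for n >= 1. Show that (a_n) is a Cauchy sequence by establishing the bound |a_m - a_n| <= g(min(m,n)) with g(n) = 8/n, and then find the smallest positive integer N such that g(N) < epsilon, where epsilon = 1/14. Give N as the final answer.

For any m, n >= 1, by the triangle inequality:
|a_m - a_n| = |4/m - 4/n| <= 4*1/m + 4*1/n <= 8/min(m,n).
So g(n) = 8/n bounds the Cauchy difference. Since g(n) -> 0, (a_n) is Cauchy.
Now solve g(N) < 1/14: 8/N < 1/14 <=> N > 8 / (1/14) = 112.
The smallest integer strictly greater than 112 is N = 113.
Check: g(113) = 8/113 = 8/113 < 1/14; g(112) = 1/14 >= 1/14. So N = 113.

113


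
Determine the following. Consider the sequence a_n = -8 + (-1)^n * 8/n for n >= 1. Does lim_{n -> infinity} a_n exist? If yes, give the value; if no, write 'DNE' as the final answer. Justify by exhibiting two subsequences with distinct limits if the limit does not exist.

Examine the behaviour of a_n along subsequences.
Even-n subsequence a_{2k} = -8 + 8/(2k) -> -8. Odd-n subsequence a_{2k+1} = -8 - 8/(2k+1) -> -8. Both tend to -8, which suggests the limit is -8; verify directly.
|a_n - (-8)| = |(-1)^n * 8/n| = 8/n for every n >= 1.
Given epsilon > 0, choose a positive integer N > 8/epsilon. Then for all n >= N, |a_n - (-8)| = 8/n <= 8/N < epsilon.
So by the definition of the limit, lim a_n exists and equals -8.

-8


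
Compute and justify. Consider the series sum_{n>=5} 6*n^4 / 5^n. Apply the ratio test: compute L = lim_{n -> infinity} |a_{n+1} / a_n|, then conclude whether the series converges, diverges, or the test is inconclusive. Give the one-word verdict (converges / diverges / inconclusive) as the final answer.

Let a_n denote the general term. Form the ratio a_{n+1}/a_n and simplify:
a_{n+1}/a_n = (n + 1)^4/(5*n^4)
Take the limit as n -> infinity: L = 1/5.
Since L = 1/5 < 1, the ratio test implies the series converges.

converges


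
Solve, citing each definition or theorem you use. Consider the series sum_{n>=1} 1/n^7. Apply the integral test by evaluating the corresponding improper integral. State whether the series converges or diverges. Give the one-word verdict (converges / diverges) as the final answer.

Let f(x) = x^(-7). Then f is positive, continuous, and decreasing on [1, infinity), so the integral test applies.
Compute the improper integral int_{1}^infinity f(x) dx:
  antiderivative F(x) = -1/(6*x^6).
  As x -> infinity, F(x) -> 0 (since p = 7 > 1).
  So int = F(infinity) - F(1) = 0 - (-1/6) = 1/6.
  Finite, so by the integral test, the series converges.

converges


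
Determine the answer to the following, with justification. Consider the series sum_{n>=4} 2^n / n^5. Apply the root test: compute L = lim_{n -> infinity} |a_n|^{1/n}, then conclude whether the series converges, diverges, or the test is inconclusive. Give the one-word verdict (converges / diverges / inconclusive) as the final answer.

Let a_n denote the general term. Form |a_n|^(1/n) and simplify:
|a_n|^(1/n) = 2/n^(5/n)
Take the limit as n -> infinity: L = 2.
Since L = 2 > 1, the root test implies divergence.

diverges


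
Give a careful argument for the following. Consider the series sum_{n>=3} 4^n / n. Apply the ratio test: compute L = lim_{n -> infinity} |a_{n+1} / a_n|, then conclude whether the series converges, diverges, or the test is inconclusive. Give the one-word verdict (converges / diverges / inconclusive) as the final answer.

Let a_n denote the general term. Form the ratio a_{n+1}/a_n and simplify:
a_{n+1}/a_n = 4*n/(n + 1)
Take the limit as n -> infinity: L = 4.
Since L = 4 > 1 (or L = infinity), the ratio test implies the series diverges.

diverges


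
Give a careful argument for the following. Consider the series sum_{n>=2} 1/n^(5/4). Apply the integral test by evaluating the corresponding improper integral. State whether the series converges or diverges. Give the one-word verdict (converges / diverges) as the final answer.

Let f(x) = x^(-5/4). Then f is positive, continuous, and decreasing on [2, infinity), so the integral test applies.
Compute the improper integral int_{2}^infinity f(x) dx:
  antiderivative F(x) = -4/x^(1/4).
  As x -> infinity, F(x) -> 0 (since p = 5/4 > 1).
  So int = F(infinity) - F(2) = 0 - (-2*2^(3/4)) = 2*2^(3/4).
  Finite, so by the integral test, the series converges.

converges


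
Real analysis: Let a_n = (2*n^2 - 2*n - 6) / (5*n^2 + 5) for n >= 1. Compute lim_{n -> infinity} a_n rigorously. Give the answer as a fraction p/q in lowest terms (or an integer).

Divide numerator and denominator by n^2, the highest power:
numerator / n^2 = 2 - 2/n - 6/n^2
denominator / n^2 = 5 + 5/n^2
As n -> infinity, all terms of the form c/n^k (k >= 1) tend to 0.
So numerator / n^2 -> 2 and denominator / n^2 -> 5.
Therefore lim a_n = 2/5.

2/5


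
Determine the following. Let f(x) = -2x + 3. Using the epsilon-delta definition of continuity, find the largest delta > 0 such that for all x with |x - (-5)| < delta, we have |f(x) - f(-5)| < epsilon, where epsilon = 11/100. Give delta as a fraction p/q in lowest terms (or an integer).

We compute f(-5) = -2*(-5) + 3 = 13.
|f(x) - f(-5)| = |-2x + 3 - (13)| = |-2(x - (-5))| = 2|x - (-5)|.
We need 2|x - (-5)| < 11/100, i.e. |x - (-5)| < 11/100 / 2 = 11/200.
So any delta <= 11/200 works. Conversely, if delta > 11/200, then x = -5 + 11/200 satisfies |x - (-5)| = 11/200 < delta but |f(x) - f(-5)| = 2 * 11/200 = 11/100, which is not < 11/100; so no larger delta works.
Hence the largest such delta is 11/200.

11/200


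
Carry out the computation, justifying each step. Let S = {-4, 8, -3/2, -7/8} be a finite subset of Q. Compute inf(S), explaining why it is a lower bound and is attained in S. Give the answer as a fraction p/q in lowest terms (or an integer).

S is finite, so inf(S) = min(S).
Sorted increasing:
-4, -3/2, -7/8, 8
The extremum is -4.
For every x in S, x >= -4. And -4 is in S, so it is attained.
Therefore inf(S) = -4.

-4


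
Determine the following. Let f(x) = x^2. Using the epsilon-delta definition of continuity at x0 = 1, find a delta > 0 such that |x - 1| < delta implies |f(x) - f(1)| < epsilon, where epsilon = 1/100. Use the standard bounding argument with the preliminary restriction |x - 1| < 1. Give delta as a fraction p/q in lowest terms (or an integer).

Factor: |x^2 - (1)^2| = |x - 1| * |x + 1|.
Impose |x - 1| < 1 first. Then |x + 1| = |(x - 1) + 2*(1)| <= |x - 1| + 2*|1| < 1 + 2 = 3.
So |x^2 - (1)^2| < delta * 3.
We need delta * 3 <= 1/100, i.e. delta <= 1/100/3 = 1/300.
Since 1/300 < 1, this is tighter than 1; take delta = 1/300.
So delta = 1/300 works.

1/300


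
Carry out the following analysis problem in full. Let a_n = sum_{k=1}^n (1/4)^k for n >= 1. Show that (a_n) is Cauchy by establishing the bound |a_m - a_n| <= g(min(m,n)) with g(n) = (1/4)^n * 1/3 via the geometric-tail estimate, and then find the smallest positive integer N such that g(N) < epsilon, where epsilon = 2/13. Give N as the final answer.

For m > n >= 1: |a_m - a_n| = sum_{k=n+1}^m (1/4)^k < sum_{k=n+1}^infinity (1/4)^k = (1/4)^(n+1) / (1 - 1/4) = (1/4)^n * (1/4) * (4/3) = (1/4)^n * 1/3.
So g(n) = (1/4)^n / 3. Since g(n) -> 0, (a_n) is Cauchy.
Now solve g(N) < 2/13: (1/4)^N / 3 < 2/13 <=> 4^N > 1 / (3 * 2/13) = 13/6.
Check powers of 4: 4^0 = 1 <= 13/6, 4^1 = 4 > 13/6.
So the smallest such N is 1. Check: g(1) = 1/(3 * 4) = 1/12 < 2/13.

1


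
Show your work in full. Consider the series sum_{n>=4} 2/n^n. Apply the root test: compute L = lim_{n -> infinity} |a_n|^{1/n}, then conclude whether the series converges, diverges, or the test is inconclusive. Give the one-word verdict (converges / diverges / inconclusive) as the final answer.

Let a_n denote the general term. Form |a_n|^(1/n) and simplify:
|a_n|^(1/n) = 2^(1/n)/n
Take the limit as n -> infinity: L = 0.
Since L = 0 < 1, the root test implies convergence.

converges


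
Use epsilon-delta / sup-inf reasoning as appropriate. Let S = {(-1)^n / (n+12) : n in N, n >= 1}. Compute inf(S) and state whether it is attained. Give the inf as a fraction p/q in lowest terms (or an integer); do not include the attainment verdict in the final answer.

Analysis:
- Values: -1/13, 1/14, -1/15, 1/16, -1/17, ...
- Positive terms (even n): 1/(2+12), 1/(4+12), ... decreasing -> max = 1/14 (n=2).
- Negative terms (odd n): -1/(1+12), -1/(3+12), ... increasing -> min = -1/13 (n=1).
- So sup = 1/14 (attained at n=2); inf = -1/13 (attained at n=1).
Conclusion: inf(S) = -1/13, attained in S.

-1/13


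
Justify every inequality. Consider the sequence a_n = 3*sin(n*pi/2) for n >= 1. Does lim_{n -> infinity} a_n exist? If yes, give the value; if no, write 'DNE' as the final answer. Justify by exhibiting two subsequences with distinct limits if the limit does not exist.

Examine the behaviour of a_n along subsequences.
a_{4k+1} = 3*sin(pi/2 + 2k*pi) = 3 -> 3. a_{4k+3} = 3*sin(3pi/2 + 2k*pi) = -3 -> -3.
Since these two subsequential limits are 3 and -3, distinct, the full sequence cannot converge (a convergent sequence has all subsequences tending to the same limit). So lim a_n does not exist.

DNE


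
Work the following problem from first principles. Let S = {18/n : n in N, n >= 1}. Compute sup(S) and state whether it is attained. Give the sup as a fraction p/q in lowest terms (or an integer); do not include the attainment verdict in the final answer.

Analysis:
- Values: 18, 9, 6, 9/2, ... strictly decreasing.
- The maximum is 18 (n=1); sup = 18 (attained).
- The set is bounded below by 0; 18/n -> 0 so 0 is the greatest lower bound.
- 0 is not in the set, so inf = 0 is not attained.
Conclusion: sup(S) = 18, attained in S.

18


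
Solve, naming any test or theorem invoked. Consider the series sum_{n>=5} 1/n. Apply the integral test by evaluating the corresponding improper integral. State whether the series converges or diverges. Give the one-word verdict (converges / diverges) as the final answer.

Let f(x) = 1/x. Then f is positive, continuous, and decreasing on [5, infinity), so the integral test applies.
Compute the improper integral int_{5}^infinity f(x) dx:
  antiderivative F(x) = log(x).
  As x -> infinity, log(x) -> infinity.
  So int = infinity - log(5) = infinity. By the integral test, the series diverges.

diverges


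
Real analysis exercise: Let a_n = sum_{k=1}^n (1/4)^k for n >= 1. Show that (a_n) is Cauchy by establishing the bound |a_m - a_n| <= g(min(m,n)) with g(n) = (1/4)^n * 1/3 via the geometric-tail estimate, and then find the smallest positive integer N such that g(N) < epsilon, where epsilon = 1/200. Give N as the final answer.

For m > n >= 1: |a_m - a_n| = sum_{k=n+1}^m (1/4)^k < sum_{k=n+1}^infinity (1/4)^k = (1/4)^(n+1) / (1 - 1/4) = (1/4)^n * (1/4) * (4/3) = (1/4)^n * 1/3.
So g(n) = (1/4)^n / 3. Since g(n) -> 0, (a_n) is Cauchy.
Now solve g(N) < 1/200: (1/4)^N / 3 < 1/200 <=> 4^N > 1 / (3 * 1/200) = 200/3.
Check powers of 4: 4^3 = 64 <= 200/3, 4^4 = 256 > 200/3.
So the smallest such N is 4. Check: g(4) = 1/(3 * 256) = 1/768 < 1/200.

4


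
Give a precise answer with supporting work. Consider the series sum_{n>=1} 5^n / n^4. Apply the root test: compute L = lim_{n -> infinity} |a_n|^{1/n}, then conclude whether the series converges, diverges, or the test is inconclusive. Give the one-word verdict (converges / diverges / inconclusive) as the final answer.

Let a_n denote the general term. Form |a_n|^(1/n) and simplify:
|a_n|^(1/n) = 5/n^(4/n)
Take the limit as n -> infinity: L = 5.
Since L = 5 > 1, the root test implies divergence.

diverges


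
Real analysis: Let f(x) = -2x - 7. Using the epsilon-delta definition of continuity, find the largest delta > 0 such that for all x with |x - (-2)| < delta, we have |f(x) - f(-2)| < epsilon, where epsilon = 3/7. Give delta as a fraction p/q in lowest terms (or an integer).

We compute f(-2) = -2*(-2) - 7 = -3.
|f(x) - f(-2)| = |-2x - 7 - (-3)| = |-2(x - (-2))| = 2|x - (-2)|.
We need 2|x - (-2)| < 3/7, i.e. |x - (-2)| < 3/7 / 2 = 3/14.
So any delta <= 3/14 works. Conversely, if delta > 3/14, then x = -2 + 3/14 satisfies |x - (-2)| = 3/14 < delta but |f(x) - f(-2)| = 2 * 3/14 = 3/7, which is not < 3/7; so no larger delta works.
Hence the largest such delta is 3/14.

3/14


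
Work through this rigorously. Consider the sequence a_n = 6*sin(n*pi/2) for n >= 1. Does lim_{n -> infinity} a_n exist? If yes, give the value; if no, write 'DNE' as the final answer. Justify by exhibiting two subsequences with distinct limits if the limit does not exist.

Examine the behaviour of a_n along subsequences.
a_{4k+1} = 6*sin(pi/2 + 2k*pi) = 6 -> 6. a_{4k+3} = 6*sin(3pi/2 + 2k*pi) = -6 -> -6.
Since these two subsequential limits are 6 and -6, distinct, the full sequence cannot converge (a convergent sequence has all subsequences tending to the same limit). So lim a_n does not exist.

DNE


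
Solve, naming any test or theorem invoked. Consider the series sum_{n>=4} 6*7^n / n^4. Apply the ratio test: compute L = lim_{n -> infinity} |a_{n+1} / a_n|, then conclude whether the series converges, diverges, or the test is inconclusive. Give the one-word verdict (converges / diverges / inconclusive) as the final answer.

Let a_n denote the general term. Form the ratio a_{n+1}/a_n and simplify:
a_{n+1}/a_n = 7*n^4/(n + 1)^4
Take the limit as n -> infinity: L = 7.
Since L = 7 > 1 (or L = infinity), the ratio test implies the series diverges.

diverges


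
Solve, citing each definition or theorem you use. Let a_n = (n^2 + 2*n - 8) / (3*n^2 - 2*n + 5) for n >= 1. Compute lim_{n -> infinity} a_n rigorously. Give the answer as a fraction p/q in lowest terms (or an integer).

Divide numerator and denominator by n^2, the highest power:
numerator / n^2 = 1 + 2/n - 8/n^2
denominator / n^2 = 3 - 2/n + 5/n^2
As n -> infinity, all terms of the form c/n^k (k >= 1) tend to 0.
So numerator / n^2 -> 1 and denominator / n^2 -> 3.
Therefore lim a_n = 1/3.

1/3


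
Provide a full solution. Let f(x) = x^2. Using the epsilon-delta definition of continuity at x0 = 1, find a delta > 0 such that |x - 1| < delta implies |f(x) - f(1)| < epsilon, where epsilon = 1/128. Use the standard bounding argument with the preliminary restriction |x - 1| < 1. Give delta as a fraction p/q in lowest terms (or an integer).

Factor: |x^2 - (1)^2| = |x - 1| * |x + 1|.
Impose |x - 1| < 1 first. Then |x + 1| = |(x - 1) + 2*(1)| <= |x - 1| + 2*|1| < 1 + 2 = 3.
So |x^2 - (1)^2| < delta * 3.
We need delta * 3 <= 1/128, i.e. delta <= 1/128/3 = 1/384.
Since 1/384 < 1, this is tighter than 1; take delta = 1/384.
So delta = 1/384 works.

1/384


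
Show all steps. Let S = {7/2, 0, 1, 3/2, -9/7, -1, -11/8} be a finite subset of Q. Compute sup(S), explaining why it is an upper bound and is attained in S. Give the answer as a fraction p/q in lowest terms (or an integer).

S is finite, so sup(S) = max(S).
Sorted decreasing:
7/2, 3/2, 1, 0, -1, -9/7, -11/8
The extremum is 7/2.
For every x in S, x <= 7/2. And 7/2 is in S, so it is attained.
Therefore sup(S) = 7/2.

7/2


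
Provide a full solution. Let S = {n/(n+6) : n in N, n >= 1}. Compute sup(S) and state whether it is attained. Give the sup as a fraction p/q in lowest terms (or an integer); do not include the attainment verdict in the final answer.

Analysis:
- Values: 1/7, 1/4, 1/3, 2/5, ... strictly increasing.
- Minimum is 1/7 (n=1); inf = 1/7 (attained).
- n/(n+6) = 1 - 6/(n+6) -> 1 from below as n -> infinity, and never equals 1.
- So sup = 1 (not attained).
Conclusion: sup(S) = 1, not attained in S.

1


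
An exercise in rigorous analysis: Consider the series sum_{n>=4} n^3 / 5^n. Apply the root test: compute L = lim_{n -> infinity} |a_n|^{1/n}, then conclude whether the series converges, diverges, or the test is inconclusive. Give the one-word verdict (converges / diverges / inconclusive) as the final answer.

Let a_n denote the general term. Form |a_n|^(1/n) and simplify:
|a_n|^(1/n) = n^(3/n)/5
Take the limit as n -> infinity: L = 1/5.
Since L = 1/5 < 1, the root test implies convergence.

converges


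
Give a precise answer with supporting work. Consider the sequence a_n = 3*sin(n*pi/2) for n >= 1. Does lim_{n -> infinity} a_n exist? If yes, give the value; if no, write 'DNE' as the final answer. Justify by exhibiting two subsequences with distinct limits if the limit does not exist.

Examine the behaviour of a_n along subsequences.
a_{4k+1} = 3*sin(pi/2 + 2k*pi) = 3 -> 3. a_{4k+3} = 3*sin(3pi/2 + 2k*pi) = -3 -> -3.
Since these two subsequential limits are 3 and -3, distinct, the full sequence cannot converge (a convergent sequence has all subsequences tending to the same limit). So lim a_n does not exist.

DNE


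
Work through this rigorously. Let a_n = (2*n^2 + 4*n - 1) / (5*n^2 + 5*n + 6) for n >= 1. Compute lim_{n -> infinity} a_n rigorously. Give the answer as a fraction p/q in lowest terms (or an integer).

Divide numerator and denominator by n^2, the highest power:
numerator / n^2 = 2 + 4/n - 1/n^2
denominator / n^2 = 5 + 5/n + 6/n^2
As n -> infinity, all terms of the form c/n^k (k >= 1) tend to 0.
So numerator / n^2 -> 2 and denominator / n^2 -> 5.
Therefore lim a_n = 2/5.

2/5


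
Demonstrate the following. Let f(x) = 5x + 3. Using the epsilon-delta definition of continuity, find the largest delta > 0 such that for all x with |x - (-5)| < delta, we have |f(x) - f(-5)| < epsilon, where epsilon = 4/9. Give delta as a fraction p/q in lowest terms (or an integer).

We compute f(-5) = 5*(-5) + 3 = -22.
|f(x) - f(-5)| = |5x + 3 - (-22)| = |5(x - (-5))| = 5|x - (-5)|.
We need 5|x - (-5)| < 4/9, i.e. |x - (-5)| < 4/9 / 5 = 4/45.
So any delta <= 4/45 works. Conversely, if delta > 4/45, then x = -5 + 4/45 satisfies |x - (-5)| = 4/45 < delta but |f(x) - f(-5)| = 5 * 4/45 = 4/9, which is not < 4/9; so no larger delta works.
Hence the largest such delta is 4/45.

4/45


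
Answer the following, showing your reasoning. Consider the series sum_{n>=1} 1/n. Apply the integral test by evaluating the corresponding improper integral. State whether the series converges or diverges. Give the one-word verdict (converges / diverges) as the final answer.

Let f(x) = 1/x. Then f is positive, continuous, and decreasing on [1, infinity), so the integral test applies.
Compute the improper integral int_{1}^infinity f(x) dx:
  antiderivative F(x) = log(x).
  As x -> infinity, log(x) -> infinity.
  So int = infinity - log(1) = infinity. By the integral test, the series diverges.

diverges


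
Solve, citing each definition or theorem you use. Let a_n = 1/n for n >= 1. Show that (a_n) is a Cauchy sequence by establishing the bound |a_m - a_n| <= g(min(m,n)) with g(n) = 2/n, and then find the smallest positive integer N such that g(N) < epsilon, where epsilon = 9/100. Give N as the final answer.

For any m, n >= 1, by the triangle inequality:
|a_m - a_n| = |1/m - 1/n| <= 1/m + 1/n <= 2/min(m,n).
So g(n) = 2/n bounds the Cauchy difference. Since g(n) -> 0, (a_n) is Cauchy.
Now solve g(N) < 9/100: 2/N < 9/100 <=> N > 2 / (9/100) = 200/9.
The smallest integer strictly greater than 200/9 is N = 23.
Check: g(23) = 2/23 = 2/23 < 9/100; g(22) = 1/11 >= 9/100. So N = 23.

23


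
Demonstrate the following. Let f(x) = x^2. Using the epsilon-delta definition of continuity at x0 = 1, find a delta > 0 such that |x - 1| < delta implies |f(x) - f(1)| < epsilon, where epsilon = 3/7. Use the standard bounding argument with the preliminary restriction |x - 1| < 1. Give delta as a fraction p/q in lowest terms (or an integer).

Factor: |x^2 - (1)^2| = |x - 1| * |x + 1|.
Impose |x - 1| < 1 first. Then |x + 1| = |(x - 1) + 2*(1)| <= |x - 1| + 2*|1| < 1 + 2 = 3.
So |x^2 - (1)^2| < delta * 3.
We need delta * 3 <= 3/7, i.e. delta <= 3/7/3 = 1/7.
Since 1/7 < 1, this is tighter than 1; take delta = 1/7.
So delta = 1/7 works.

1/7


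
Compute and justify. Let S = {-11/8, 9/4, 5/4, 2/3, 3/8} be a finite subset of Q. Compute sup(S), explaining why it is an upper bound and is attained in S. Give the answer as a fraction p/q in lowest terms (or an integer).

S is finite, so sup(S) = max(S).
Sorted decreasing:
9/4, 5/4, 2/3, 3/8, -11/8
The extremum is 9/4.
For every x in S, x <= 9/4. And 9/4 is in S, so it is attained.
Therefore sup(S) = 9/4.

9/4


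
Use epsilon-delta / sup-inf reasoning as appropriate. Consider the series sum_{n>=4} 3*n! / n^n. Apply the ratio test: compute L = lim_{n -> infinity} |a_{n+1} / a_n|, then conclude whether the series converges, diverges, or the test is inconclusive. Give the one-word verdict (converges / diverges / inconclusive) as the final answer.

Let a_n denote the general term. Form the ratio a_{n+1}/a_n and simplify:
a_{n+1}/a_n = (n/(n + 1))^n
Take the limit as n -> infinity: L = exp(-1).
Since L = exp(-1) < 1, the ratio test implies the series converges.

converges


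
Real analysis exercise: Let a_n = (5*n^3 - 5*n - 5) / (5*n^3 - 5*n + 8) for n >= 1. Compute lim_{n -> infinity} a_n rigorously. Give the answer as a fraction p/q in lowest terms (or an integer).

Divide numerator and denominator by n^3, the highest power:
numerator / n^3 = 5 - 5/n^2 - 5/n^3
denominator / n^3 = 5 - 5/n^2 + 8/n^3
As n -> infinity, all terms of the form c/n^k (k >= 1) tend to 0.
So numerator / n^3 -> 5 and denominator / n^3 -> 5.
Therefore lim a_n = 1.

1


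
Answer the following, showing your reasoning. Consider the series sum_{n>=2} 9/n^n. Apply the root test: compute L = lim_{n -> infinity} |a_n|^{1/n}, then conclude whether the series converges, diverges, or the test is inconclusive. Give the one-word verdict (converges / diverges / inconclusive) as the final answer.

Let a_n denote the general term. Form |a_n|^(1/n) and simplify:
|a_n|^(1/n) = 3^(2/n)/n
Take the limit as n -> infinity: L = 0.
Since L = 0 < 1, the root test implies convergence.

converges


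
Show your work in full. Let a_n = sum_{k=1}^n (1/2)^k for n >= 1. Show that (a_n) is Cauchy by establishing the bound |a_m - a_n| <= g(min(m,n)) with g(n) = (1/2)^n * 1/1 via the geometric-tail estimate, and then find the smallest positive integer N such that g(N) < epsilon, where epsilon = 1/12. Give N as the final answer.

For m > n >= 1: |a_m - a_n| = sum_{k=n+1}^m (1/2)^k < sum_{k=n+1}^infinity (1/2)^k = (1/2)^(n+1) / (1 - 1/2) = (1/2)^n * (1/2) * (2/1) = (1/2)^n * 1/1.
So g(n) = (1/2)^n / 1. Since g(n) -> 0, (a_n) is Cauchy.
Now solve g(N) < 1/12: (1/2)^N / 1 < 1/12 <=> 2^N > 1 / (1 * 1/12) = 12.
Check powers of 2: 2^3 = 8 <= 12, 2^4 = 16 > 12.
So the smallest such N is 4. Check: g(4) = 1/(1 * 16) = 1/16 < 1/12.

4


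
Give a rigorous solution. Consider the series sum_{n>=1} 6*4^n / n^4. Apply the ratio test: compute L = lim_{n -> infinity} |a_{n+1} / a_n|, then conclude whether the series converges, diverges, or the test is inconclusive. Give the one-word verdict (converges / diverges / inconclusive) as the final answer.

Let a_n denote the general term. Form the ratio a_{n+1}/a_n and simplify:
a_{n+1}/a_n = 4*n^4/(n + 1)^4
Take the limit as n -> infinity: L = 4.
Since L = 4 > 1 (or L = infinity), the ratio test implies the series diverges.

diverges


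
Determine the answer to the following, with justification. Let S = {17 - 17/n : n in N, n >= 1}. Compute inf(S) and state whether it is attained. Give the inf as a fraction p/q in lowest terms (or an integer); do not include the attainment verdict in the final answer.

Analysis:
- Values: 0, 17/2, 34/3, 51/4, ... strictly increasing.
- Minimum is 0 (n=1); inf = 0 (attained).
- 17 - 17/n -> 17 from below; sup = 17, not attained.
Conclusion: inf(S) = 0, attained in S.

0


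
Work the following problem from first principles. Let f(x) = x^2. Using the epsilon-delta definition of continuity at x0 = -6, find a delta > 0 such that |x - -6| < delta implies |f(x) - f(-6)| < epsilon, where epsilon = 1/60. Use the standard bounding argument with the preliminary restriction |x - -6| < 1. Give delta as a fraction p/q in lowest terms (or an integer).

Factor: |x^2 - (-6)^2| = |x - -6| * |x + -6|.
Impose |x - -6| < 1 first. Then |x + -6| = |(x - -6) + 2*(-6)| <= |x - -6| + 2*|-6| < 1 + 12 = 13.
So |x^2 - (-6)^2| < delta * 13.
We need delta * 13 <= 1/60, i.e. delta <= 1/60/13 = 1/780.
Since 1/780 < 1, this is tighter than 1; take delta = 1/780.
So delta = 1/780 works.

1/780


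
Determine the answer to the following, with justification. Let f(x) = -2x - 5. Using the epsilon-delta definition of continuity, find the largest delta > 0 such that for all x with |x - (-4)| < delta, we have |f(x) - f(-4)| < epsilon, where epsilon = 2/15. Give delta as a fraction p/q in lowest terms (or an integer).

We compute f(-4) = -2*(-4) - 5 = 3.
|f(x) - f(-4)| = |-2x - 5 - (3)| = |-2(x - (-4))| = 2|x - (-4)|.
We need 2|x - (-4)| < 2/15, i.e. |x - (-4)| < 2/15 / 2 = 1/15.
So any delta <= 1/15 works. Conversely, if delta > 1/15, then x = -4 + 1/15 satisfies |x - (-4)| = 1/15 < delta but |f(x) - f(-4)| = 2 * 1/15 = 2/15, which is not < 2/15; so no larger delta works.
Hence the largest such delta is 1/15.

1/15


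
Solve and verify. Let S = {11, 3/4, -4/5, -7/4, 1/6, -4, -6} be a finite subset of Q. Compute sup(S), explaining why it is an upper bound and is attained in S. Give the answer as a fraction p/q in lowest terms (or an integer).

S is finite, so sup(S) = max(S).
Sorted decreasing:
11, 3/4, 1/6, -4/5, -7/4, -4, -6
The extremum is 11.
For every x in S, x <= 11. And 11 is in S, so it is attained.
Therefore sup(S) = 11.

11


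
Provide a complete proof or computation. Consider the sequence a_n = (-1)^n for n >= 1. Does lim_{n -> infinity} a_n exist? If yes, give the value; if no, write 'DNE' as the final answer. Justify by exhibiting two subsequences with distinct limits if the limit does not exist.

Examine the behaviour of a_n along subsequences.
Even-n subsequence a_{2k} = 1 -> 1. Odd-n subsequence a_{2k+1} = -1 -> -1.
Since these two subsequential limits are 1 and -1, distinct, the full sequence cannot converge (a convergent sequence has all subsequences tending to the same limit). So lim a_n does not exist.

DNE


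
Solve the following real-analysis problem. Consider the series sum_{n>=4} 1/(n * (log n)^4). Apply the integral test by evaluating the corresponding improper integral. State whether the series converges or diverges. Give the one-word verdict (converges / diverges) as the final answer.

Let f(x) = 1/(x*log(x)^4). Then f is positive, continuous, and decreasing on [4, infinity), so the integral test applies.
Compute the improper integral int_{4}^infinity f(x) dx:
  antiderivative F(x) = -1/(3*log(x)^3).
  F(x) -> 0 as x -> infinity.  int = 0 - F(4) = 1/(3*log(4)^3) < infinity. By the integral test, the series converges.

converges


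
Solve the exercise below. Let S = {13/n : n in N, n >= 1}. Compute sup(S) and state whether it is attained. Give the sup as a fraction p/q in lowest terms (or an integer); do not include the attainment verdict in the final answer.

Analysis:
- Values: 13, 13/2, 13/3, 13/4, ... strictly decreasing.
- The maximum is 13 (n=1); sup = 13 (attained).
- The set is bounded below by 0; 13/n -> 0 so 0 is the greatest lower bound.
- 0 is not in the set, so inf = 0 is not attained.
Conclusion: sup(S) = 13, attained in S.

13


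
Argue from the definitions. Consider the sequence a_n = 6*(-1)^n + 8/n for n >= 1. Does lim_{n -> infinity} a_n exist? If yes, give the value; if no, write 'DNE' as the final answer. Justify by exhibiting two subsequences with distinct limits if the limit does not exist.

Examine the behaviour of a_n along subsequences.
a_{2k} = 6 + 8/(2k) -> 6. a_{2k+1} = -6 + 8/(2k+1) -> -6.
Since these two subsequential limits are 6 and -6, distinct, the full sequence cannot converge (a convergent sequence has all subsequences tending to the same limit). So lim a_n does not exist.

DNE


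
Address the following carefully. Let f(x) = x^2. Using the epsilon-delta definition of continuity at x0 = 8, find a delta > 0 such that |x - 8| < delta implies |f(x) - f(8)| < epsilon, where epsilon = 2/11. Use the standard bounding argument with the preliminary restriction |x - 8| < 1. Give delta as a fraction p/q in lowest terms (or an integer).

Factor: |x^2 - (8)^2| = |x - 8| * |x + 8|.
Impose |x - 8| < 1 first. Then |x + 8| = |(x - 8) + 2*(8)| <= |x - 8| + 2*|8| < 1 + 16 = 17.
So |x^2 - (8)^2| < delta * 17.
We need delta * 17 <= 2/11, i.e. delta <= 2/11/17 = 2/187.
Since 2/187 < 1, this is tighter than 1; take delta = 2/187.
So delta = 2/187 works.

2/187


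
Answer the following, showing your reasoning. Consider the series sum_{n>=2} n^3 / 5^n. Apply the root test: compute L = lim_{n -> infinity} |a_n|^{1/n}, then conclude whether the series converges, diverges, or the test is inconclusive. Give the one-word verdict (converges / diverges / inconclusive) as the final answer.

Let a_n denote the general term. Form |a_n|^(1/n) and simplify:
|a_n|^(1/n) = n^(3/n)/5
Take the limit as n -> infinity: L = 1/5.
Since L = 1/5 < 1, the root test implies convergence.

converges


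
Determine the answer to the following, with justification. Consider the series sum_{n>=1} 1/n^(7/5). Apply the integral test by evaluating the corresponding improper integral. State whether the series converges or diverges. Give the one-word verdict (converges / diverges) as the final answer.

Let f(x) = x^(-7/5). Then f is positive, continuous, and decreasing on [1, infinity), so the integral test applies.
Compute the improper integral int_{1}^infinity f(x) dx:
  antiderivative F(x) = -5/(2*x^(2/5)).
  As x -> infinity, F(x) -> 0 (since p = 7/5 > 1).
  So int = F(infinity) - F(1) = 0 - (-5/2) = 5/2.
  Finite, so by the integral test, the series converges.

converges


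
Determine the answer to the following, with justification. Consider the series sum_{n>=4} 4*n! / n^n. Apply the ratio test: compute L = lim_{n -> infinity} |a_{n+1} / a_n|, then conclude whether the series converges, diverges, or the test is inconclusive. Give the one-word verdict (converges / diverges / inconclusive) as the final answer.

Let a_n denote the general term. Form the ratio a_{n+1}/a_n and simplify:
a_{n+1}/a_n = (n/(n + 1))^n
Take the limit as n -> infinity: L = exp(-1).
Since L = exp(-1) < 1, the ratio test implies the series converges.

converges


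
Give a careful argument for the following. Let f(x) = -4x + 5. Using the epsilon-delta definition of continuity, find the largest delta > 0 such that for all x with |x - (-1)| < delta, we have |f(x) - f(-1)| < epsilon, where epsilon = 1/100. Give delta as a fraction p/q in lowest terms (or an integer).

We compute f(-1) = -4*(-1) + 5 = 9.
|f(x) - f(-1)| = |-4x + 5 - (9)| = |-4(x - (-1))| = 4|x - (-1)|.
We need 4|x - (-1)| < 1/100, i.e. |x - (-1)| < 1/100 / 4 = 1/400.
So any delta <= 1/400 works. Conversely, if delta > 1/400, then x = -1 + 1/400 satisfies |x - (-1)| = 1/400 < delta but |f(x) - f(-1)| = 4 * 1/400 = 1/100, which is not < 1/100; so no larger delta works.
Hence the largest such delta is 1/400.

1/400


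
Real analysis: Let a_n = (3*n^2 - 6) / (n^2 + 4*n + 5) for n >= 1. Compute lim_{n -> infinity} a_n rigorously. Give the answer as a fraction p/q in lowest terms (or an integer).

Divide numerator and denominator by n^2, the highest power:
numerator / n^2 = 3 - 6/n^2
denominator / n^2 = 1 + 4/n + 5/n^2
As n -> infinity, all terms of the form c/n^k (k >= 1) tend to 0.
So numerator / n^2 -> 3 and denominator / n^2 -> 1.
Therefore lim a_n = 3.

3


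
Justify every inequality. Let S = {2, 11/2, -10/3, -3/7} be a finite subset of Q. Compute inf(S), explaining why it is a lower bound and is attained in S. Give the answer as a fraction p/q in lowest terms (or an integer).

S is finite, so inf(S) = min(S).
Sorted increasing:
-10/3, -3/7, 2, 11/2
The extremum is -10/3.
For every x in S, x >= -10/3. And -10/3 is in S, so it is attained.
Therefore inf(S) = -10/3.

-10/3


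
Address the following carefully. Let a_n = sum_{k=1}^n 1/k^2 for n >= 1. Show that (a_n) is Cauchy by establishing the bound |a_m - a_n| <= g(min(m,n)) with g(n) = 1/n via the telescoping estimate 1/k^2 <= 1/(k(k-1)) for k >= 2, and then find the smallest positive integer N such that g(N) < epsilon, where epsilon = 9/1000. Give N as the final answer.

For m > n >= 1: |a_m - a_n| = sum_{k=n+1}^m 1/k^2.
Use 1/k^2 <= 1/(k(k-1)) = 1/(k-1) - 1/k for k >= 2:
sum_{k=n+1}^m 1/k^2 <= sum_{k=n+1}^m (1/(k-1) - 1/k) = 1/n - 1/m <= 1/n.
By symmetry the same bound holds with n,m swapped, so |a_m - a_n| <= 1/min(m,n) = g(min(m,n)). Since g(n) -> 0, (a_n) is Cauchy.
Now solve g(N) < 9/1000: 1/N < 9/1000 <=> N > 1/(9/1000) = 1000/9.
The smallest integer strictly greater than 1000/9 is N = 112.
Check: g(112) = 1/112 < 9/1000; g(111) = 1/111 >= 9/1000. So N = 112.

112


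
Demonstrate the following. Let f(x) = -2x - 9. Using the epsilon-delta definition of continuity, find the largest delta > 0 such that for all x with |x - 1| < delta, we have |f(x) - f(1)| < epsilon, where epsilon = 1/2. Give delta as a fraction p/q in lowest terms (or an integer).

We compute f(1) = -2*(1) - 9 = -11.
|f(x) - f(1)| = |-2x - 9 - (-11)| = |-2(x - 1)| = 2|x - 1|.
We need 2|x - 1| < 1/2, i.e. |x - 1| < 1/2 / 2 = 1/4.
So any delta <= 1/4 works. Conversely, if delta > 1/4, then x = 1 + 1/4 satisfies |x - 1| = 1/4 < delta but |f(x) - f(1)| = 2 * 1/4 = 1/2, which is not < 1/2; so no larger delta works.
Hence the largest such delta is 1/4.

1/4


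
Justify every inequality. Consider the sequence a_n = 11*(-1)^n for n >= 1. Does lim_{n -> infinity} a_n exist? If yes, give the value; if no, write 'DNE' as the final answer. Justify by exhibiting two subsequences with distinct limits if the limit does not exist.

Examine the behaviour of a_n along subsequences.
Even-n subsequence a_{2k} = 11 -> 11. Odd-n subsequence a_{2k+1} = -11 -> -11.
Since these two subsequential limits are 11 and -11, distinct, the full sequence cannot converge (a convergent sequence has all subsequences tending to the same limit). So lim a_n does not exist.

DNE


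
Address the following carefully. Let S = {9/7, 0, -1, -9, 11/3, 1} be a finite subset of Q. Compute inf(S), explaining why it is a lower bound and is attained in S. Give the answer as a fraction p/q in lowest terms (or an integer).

S is finite, so inf(S) = min(S).
Sorted increasing:
-9, -1, 0, 1, 9/7, 11/3
The extremum is -9.
For every x in S, x >= -9. And -9 is in S, so it is attained.
Therefore inf(S) = -9.

-9


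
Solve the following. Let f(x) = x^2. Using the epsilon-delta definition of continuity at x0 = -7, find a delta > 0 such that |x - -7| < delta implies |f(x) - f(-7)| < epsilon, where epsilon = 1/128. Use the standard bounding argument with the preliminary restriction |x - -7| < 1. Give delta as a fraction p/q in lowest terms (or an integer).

Factor: |x^2 - (-7)^2| = |x - -7| * |x + -7|.
Impose |x - -7| < 1 first. Then |x + -7| = |(x - -7) + 2*(-7)| <= |x - -7| + 2*|-7| < 1 + 14 = 15.
So |x^2 - (-7)^2| < delta * 15.
We need delta * 15 <= 1/128, i.e. delta <= 1/128/15 = 1/1920.
Since 1/1920 < 1, this is tighter than 1; take delta = 1/1920.
So delta = 1/1920 works.

1/1920


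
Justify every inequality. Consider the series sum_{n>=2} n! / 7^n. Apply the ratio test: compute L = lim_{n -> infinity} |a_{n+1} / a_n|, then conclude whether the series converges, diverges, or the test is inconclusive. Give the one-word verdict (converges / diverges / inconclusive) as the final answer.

Let a_n denote the general term. Form the ratio a_{n+1}/a_n and simplify:
a_{n+1}/a_n = n/7 + 1/7
Take the limit as n -> infinity: L = infinity.
Since L = infinity > 1 (or L = infinity), the ratio test implies the series diverges.

diverges


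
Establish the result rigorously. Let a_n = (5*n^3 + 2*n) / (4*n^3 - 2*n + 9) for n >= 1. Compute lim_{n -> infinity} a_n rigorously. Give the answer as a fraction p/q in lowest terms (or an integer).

Divide numerator and denominator by n^3, the highest power:
numerator / n^3 = 5 + 2/n^2
denominator / n^3 = 4 - 2/n^2 + 9/n^3
As n -> infinity, all terms of the form c/n^k (k >= 1) tend to 0.
So numerator / n^3 -> 5 and denominator / n^3 -> 4.
Therefore lim a_n = 5/4.

5/4


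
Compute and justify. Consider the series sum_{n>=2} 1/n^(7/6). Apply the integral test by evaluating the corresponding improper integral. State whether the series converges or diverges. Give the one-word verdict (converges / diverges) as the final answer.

Let f(x) = x^(-7/6). Then f is positive, continuous, and decreasing on [2, infinity), so the integral test applies.
Compute the improper integral int_{2}^infinity f(x) dx:
  antiderivative F(x) = -6/x^(1/6).
  As x -> infinity, F(x) -> 0 (since p = 7/6 > 1).
  So int = F(infinity) - F(2) = 0 - (-3*2^(5/6)) = 3*2^(5/6).
  Finite, so by the integral test, the series converges.

converges


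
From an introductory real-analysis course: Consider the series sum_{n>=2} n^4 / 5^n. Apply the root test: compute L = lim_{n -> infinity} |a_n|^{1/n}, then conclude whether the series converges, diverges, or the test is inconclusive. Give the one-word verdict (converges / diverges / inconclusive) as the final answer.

Let a_n denote the general term. Form |a_n|^(1/n) and simplify:
|a_n|^(1/n) = n^(4/n)/5
Take the limit as n -> infinity: L = 1/5.
Since L = 1/5 < 1, the root test implies convergence.

converges


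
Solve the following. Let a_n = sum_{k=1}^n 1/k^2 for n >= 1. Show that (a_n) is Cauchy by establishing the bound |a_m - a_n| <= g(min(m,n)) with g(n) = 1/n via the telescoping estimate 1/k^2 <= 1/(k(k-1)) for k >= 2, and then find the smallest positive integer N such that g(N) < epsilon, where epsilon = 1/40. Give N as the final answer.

For m > n >= 1: |a_m - a_n| = sum_{k=n+1}^m 1/k^2.
Use 1/k^2 <= 1/(k(k-1)) = 1/(k-1) - 1/k for k >= 2:
sum_{k=n+1}^m 1/k^2 <= sum_{k=n+1}^m (1/(k-1) - 1/k) = 1/n - 1/m <= 1/n.
By symmetry the same bound holds with n,m swapped, so |a_m - a_n| <= 1/min(m,n) = g(min(m,n)). Since g(n) -> 0, (a_n) is Cauchy.
Now solve g(N) < 1/40: 1/N < 1/40 <=> N > 1/(1/40) = 40.
The smallest integer strictly greater than 40 is N = 41.
Check: g(41) = 1/41 < 1/40; g(40) = 1/40 >= 1/40. So N = 41.

41


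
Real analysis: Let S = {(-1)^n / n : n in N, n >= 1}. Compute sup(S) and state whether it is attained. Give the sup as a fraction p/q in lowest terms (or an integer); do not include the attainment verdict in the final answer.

Analysis:
- Values: -1, 1/2, -1/3, 1/4, -1/5, ...
- Positive terms (even n): 1/(2+0), 1/(4+0), ... decreasing -> max = 1/2 (n=2).
- Negative terms (odd n): -1/(1+0), -1/(3+0), ... increasing -> min = -1 (n=1).
- So sup = 1/2 (attained at n=2); inf = -1 (attained at n=1).
Conclusion: sup(S) = 1/2, attained in S.

1/2


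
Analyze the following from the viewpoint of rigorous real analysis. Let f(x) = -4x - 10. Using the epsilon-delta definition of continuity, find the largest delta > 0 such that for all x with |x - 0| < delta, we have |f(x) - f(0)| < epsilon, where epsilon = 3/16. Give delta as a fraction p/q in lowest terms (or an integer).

We compute f(0) = -4*(0) - 10 = -10.
|f(x) - f(0)| = |-4x - 10 - (-10)| = |-4(x - 0)| = 4|x - 0|.
We need 4|x - 0| < 3/16, i.e. |x - 0| < 3/16 / 4 = 3/64.
So any delta <= 3/64 works. Conversely, if delta > 3/64, then x = 0 + 3/64 satisfies |x - 0| = 3/64 < delta but |f(x) - f(0)| = 4 * 3/64 = 3/16, which is not < 3/16; so no larger delta works.
Hence the largest such delta is 3/64.

3/64


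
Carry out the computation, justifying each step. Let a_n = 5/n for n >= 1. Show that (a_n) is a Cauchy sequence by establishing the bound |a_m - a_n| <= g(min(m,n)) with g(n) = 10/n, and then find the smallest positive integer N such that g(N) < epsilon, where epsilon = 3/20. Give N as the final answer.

For any m, n >= 1, by the triangle inequality:
|a_m - a_n| = |5/m - 5/n| <= 5*1/m + 5*1/n <= 10/min(m,n).
So g(n) = 10/n bounds the Cauchy difference. Since g(n) -> 0, (a_n) is Cauchy.
Now solve g(N) < 3/20: 10/N < 3/20 <=> N > 10 / (3/20) = 200/3.
The smallest integer strictly greater than 200/3 is N = 67.
Check: g(67) = 10/67 = 10/67 < 3/20; g(66) = 5/33 >= 3/20. So N = 67.

67
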